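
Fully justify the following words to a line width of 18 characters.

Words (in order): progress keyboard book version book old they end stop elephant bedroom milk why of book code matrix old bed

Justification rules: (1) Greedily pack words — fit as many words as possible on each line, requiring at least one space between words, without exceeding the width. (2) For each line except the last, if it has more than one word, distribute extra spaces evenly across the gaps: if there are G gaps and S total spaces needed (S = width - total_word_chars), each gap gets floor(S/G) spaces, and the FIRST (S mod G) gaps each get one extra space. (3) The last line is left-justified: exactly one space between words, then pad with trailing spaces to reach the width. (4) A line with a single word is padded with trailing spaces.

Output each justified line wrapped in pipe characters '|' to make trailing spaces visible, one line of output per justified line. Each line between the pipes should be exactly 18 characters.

Line 1: ['progress', 'keyboard'] (min_width=17, slack=1)
Line 2: ['book', 'version', 'book'] (min_width=17, slack=1)
Line 3: ['old', 'they', 'end', 'stop'] (min_width=17, slack=1)
Line 4: ['elephant', 'bedroom'] (min_width=16, slack=2)
Line 5: ['milk', 'why', 'of', 'book'] (min_width=16, slack=2)
Line 6: ['code', 'matrix', 'old'] (min_width=15, slack=3)
Line 7: ['bed'] (min_width=3, slack=15)

Answer: |progress  keyboard|
|book  version book|
|old  they end stop|
|elephant   bedroom|
|milk  why  of book|
|code   matrix  old|
|bed               |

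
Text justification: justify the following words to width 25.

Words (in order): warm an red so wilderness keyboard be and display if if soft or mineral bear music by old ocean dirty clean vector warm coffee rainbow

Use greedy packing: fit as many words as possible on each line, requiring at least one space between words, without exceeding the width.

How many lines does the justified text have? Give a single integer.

Line 1: ['warm', 'an', 'red', 'so', 'wilderness'] (min_width=25, slack=0)
Line 2: ['keyboard', 'be', 'and', 'display'] (min_width=23, slack=2)
Line 3: ['if', 'if', 'soft', 'or', 'mineral'] (min_width=21, slack=4)
Line 4: ['bear', 'music', 'by', 'old', 'ocean'] (min_width=23, slack=2)
Line 5: ['dirty', 'clean', 'vector', 'warm'] (min_width=23, slack=2)
Line 6: ['coffee', 'rainbow'] (min_width=14, slack=11)
Total lines: 6

Answer: 6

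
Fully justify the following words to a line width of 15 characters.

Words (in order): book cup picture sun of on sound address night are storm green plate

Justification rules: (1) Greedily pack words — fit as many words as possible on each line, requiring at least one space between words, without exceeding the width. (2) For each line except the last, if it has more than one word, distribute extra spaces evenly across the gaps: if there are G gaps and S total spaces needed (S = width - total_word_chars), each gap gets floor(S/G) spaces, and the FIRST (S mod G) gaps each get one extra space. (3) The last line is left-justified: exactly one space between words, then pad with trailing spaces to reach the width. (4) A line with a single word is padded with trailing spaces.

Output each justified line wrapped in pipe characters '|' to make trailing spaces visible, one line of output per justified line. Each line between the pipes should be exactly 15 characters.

Line 1: ['book', 'cup'] (min_width=8, slack=7)
Line 2: ['picture', 'sun', 'of'] (min_width=14, slack=1)
Line 3: ['on', 'sound'] (min_width=8, slack=7)
Line 4: ['address', 'night'] (min_width=13, slack=2)
Line 5: ['are', 'storm', 'green'] (min_width=15, slack=0)
Line 6: ['plate'] (min_width=5, slack=10)

Answer: |book        cup|
|picture  sun of|
|on        sound|
|address   night|
|are storm green|
|plate          |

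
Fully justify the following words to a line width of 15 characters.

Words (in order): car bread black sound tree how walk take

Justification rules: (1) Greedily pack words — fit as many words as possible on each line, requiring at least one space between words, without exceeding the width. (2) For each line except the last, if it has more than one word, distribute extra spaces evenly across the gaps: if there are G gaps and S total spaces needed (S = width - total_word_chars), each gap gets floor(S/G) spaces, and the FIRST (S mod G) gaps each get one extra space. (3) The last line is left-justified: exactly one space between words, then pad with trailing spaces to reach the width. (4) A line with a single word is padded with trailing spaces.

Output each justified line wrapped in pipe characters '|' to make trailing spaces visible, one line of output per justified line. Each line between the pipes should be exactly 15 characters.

Answer: |car bread black|
|sound  tree how|
|walk take      |

Derivation:
Line 1: ['car', 'bread', 'black'] (min_width=15, slack=0)
Line 2: ['sound', 'tree', 'how'] (min_width=14, slack=1)
Line 3: ['walk', 'take'] (min_width=9, slack=6)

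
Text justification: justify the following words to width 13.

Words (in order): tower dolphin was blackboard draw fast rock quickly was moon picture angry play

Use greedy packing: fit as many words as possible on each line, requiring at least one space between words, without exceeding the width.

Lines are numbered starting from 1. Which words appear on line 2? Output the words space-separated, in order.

Line 1: ['tower', 'dolphin'] (min_width=13, slack=0)
Line 2: ['was'] (min_width=3, slack=10)
Line 3: ['blackboard'] (min_width=10, slack=3)
Line 4: ['draw', 'fast'] (min_width=9, slack=4)
Line 5: ['rock', 'quickly'] (min_width=12, slack=1)
Line 6: ['was', 'moon'] (min_width=8, slack=5)
Line 7: ['picture', 'angry'] (min_width=13, slack=0)
Line 8: ['play'] (min_width=4, slack=9)

Answer: was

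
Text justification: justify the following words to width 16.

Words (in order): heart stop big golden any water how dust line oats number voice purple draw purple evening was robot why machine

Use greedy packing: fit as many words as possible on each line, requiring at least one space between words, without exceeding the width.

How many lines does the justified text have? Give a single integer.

Answer: 9

Derivation:
Line 1: ['heart', 'stop', 'big'] (min_width=14, slack=2)
Line 2: ['golden', 'any', 'water'] (min_width=16, slack=0)
Line 3: ['how', 'dust', 'line'] (min_width=13, slack=3)
Line 4: ['oats', 'number'] (min_width=11, slack=5)
Line 5: ['voice', 'purple'] (min_width=12, slack=4)
Line 6: ['draw', 'purple'] (min_width=11, slack=5)
Line 7: ['evening', 'was'] (min_width=11, slack=5)
Line 8: ['robot', 'why'] (min_width=9, slack=7)
Line 9: ['machine'] (min_width=7, slack=9)
Total lines: 9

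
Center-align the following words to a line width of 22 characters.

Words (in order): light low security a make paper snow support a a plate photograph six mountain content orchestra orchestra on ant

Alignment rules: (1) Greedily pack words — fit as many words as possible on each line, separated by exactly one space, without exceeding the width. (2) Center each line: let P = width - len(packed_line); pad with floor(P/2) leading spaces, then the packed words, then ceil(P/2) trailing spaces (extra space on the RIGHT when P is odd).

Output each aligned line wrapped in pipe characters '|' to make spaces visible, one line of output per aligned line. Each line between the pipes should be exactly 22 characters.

Line 1: ['light', 'low', 'security', 'a'] (min_width=20, slack=2)
Line 2: ['make', 'paper', 'snow'] (min_width=15, slack=7)
Line 3: ['support', 'a', 'a', 'plate'] (min_width=17, slack=5)
Line 4: ['photograph', 'six'] (min_width=14, slack=8)
Line 5: ['mountain', 'content'] (min_width=16, slack=6)
Line 6: ['orchestra', 'orchestra', 'on'] (min_width=22, slack=0)
Line 7: ['ant'] (min_width=3, slack=19)

Answer: | light low security a |
|   make paper snow    |
|  support a a plate   |
|    photograph six    |
|   mountain content   |
|orchestra orchestra on|
|         ant          |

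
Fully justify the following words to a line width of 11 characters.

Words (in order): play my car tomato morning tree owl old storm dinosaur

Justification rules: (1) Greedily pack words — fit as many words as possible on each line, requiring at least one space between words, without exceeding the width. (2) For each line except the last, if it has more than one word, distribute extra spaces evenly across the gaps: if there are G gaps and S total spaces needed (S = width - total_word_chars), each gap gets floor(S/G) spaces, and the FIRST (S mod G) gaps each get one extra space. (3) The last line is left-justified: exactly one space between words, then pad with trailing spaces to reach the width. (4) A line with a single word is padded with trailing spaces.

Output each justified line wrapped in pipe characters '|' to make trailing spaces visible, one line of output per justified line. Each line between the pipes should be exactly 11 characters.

Line 1: ['play', 'my', 'car'] (min_width=11, slack=0)
Line 2: ['tomato'] (min_width=6, slack=5)
Line 3: ['morning'] (min_width=7, slack=4)
Line 4: ['tree', 'owl'] (min_width=8, slack=3)
Line 5: ['old', 'storm'] (min_width=9, slack=2)
Line 6: ['dinosaur'] (min_width=8, slack=3)

Answer: |play my car|
|tomato     |
|morning    |
|tree    owl|
|old   storm|
|dinosaur   |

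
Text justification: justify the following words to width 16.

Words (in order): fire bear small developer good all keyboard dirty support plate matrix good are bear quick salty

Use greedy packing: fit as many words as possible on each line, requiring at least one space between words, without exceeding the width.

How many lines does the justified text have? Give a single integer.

Answer: 7

Derivation:
Line 1: ['fire', 'bear', 'small'] (min_width=15, slack=1)
Line 2: ['developer', 'good'] (min_width=14, slack=2)
Line 3: ['all', 'keyboard'] (min_width=12, slack=4)
Line 4: ['dirty', 'support'] (min_width=13, slack=3)
Line 5: ['plate', 'matrix'] (min_width=12, slack=4)
Line 6: ['good', 'are', 'bear'] (min_width=13, slack=3)
Line 7: ['quick', 'salty'] (min_width=11, slack=5)
Total lines: 7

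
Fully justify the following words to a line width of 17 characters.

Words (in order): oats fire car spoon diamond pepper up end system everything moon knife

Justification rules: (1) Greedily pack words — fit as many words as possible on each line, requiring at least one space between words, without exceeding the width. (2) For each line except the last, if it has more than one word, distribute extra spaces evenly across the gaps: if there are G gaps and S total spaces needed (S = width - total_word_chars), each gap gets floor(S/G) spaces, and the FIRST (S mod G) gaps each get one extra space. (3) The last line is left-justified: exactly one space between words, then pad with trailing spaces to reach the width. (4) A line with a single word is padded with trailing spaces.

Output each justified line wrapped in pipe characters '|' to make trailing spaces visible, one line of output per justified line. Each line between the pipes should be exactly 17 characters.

Line 1: ['oats', 'fire', 'car'] (min_width=13, slack=4)
Line 2: ['spoon', 'diamond'] (min_width=13, slack=4)
Line 3: ['pepper', 'up', 'end'] (min_width=13, slack=4)
Line 4: ['system', 'everything'] (min_width=17, slack=0)
Line 5: ['moon', 'knife'] (min_width=10, slack=7)

Answer: |oats   fire   car|
|spoon     diamond|
|pepper   up   end|
|system everything|
|moon knife       |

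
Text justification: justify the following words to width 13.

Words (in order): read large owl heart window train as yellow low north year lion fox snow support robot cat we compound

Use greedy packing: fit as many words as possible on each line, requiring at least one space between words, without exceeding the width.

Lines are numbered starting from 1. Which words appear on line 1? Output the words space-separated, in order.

Line 1: ['read', 'large'] (min_width=10, slack=3)
Line 2: ['owl', 'heart'] (min_width=9, slack=4)
Line 3: ['window', 'train'] (min_width=12, slack=1)
Line 4: ['as', 'yellow', 'low'] (min_width=13, slack=0)
Line 5: ['north', 'year'] (min_width=10, slack=3)
Line 6: ['lion', 'fox', 'snow'] (min_width=13, slack=0)
Line 7: ['support', 'robot'] (min_width=13, slack=0)
Line 8: ['cat', 'we'] (min_width=6, slack=7)
Line 9: ['compound'] (min_width=8, slack=5)

Answer: read large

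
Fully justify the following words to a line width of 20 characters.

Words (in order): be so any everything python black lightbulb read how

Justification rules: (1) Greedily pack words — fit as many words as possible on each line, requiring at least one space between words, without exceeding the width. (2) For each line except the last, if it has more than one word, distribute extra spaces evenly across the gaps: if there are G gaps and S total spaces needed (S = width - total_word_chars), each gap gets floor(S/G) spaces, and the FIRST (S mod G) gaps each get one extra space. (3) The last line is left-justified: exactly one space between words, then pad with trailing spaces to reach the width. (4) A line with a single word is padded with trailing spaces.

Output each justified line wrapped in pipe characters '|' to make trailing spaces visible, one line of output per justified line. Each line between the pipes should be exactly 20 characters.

Answer: |be so any everything|
|python         black|
|lightbulb read how  |

Derivation:
Line 1: ['be', 'so', 'any', 'everything'] (min_width=20, slack=0)
Line 2: ['python', 'black'] (min_width=12, slack=8)
Line 3: ['lightbulb', 'read', 'how'] (min_width=18, slack=2)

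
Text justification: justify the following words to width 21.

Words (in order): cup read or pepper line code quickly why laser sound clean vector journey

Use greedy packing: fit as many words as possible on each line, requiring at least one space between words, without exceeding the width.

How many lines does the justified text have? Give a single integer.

Answer: 4

Derivation:
Line 1: ['cup', 'read', 'or', 'pepper'] (min_width=18, slack=3)
Line 2: ['line', 'code', 'quickly', 'why'] (min_width=21, slack=0)
Line 3: ['laser', 'sound', 'clean'] (min_width=17, slack=4)
Line 4: ['vector', 'journey'] (min_width=14, slack=7)
Total lines: 4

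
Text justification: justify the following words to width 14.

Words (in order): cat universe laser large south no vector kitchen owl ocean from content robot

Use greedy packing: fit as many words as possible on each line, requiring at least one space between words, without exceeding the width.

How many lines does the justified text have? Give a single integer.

Line 1: ['cat', 'universe'] (min_width=12, slack=2)
Line 2: ['laser', 'large'] (min_width=11, slack=3)
Line 3: ['south', 'no'] (min_width=8, slack=6)
Line 4: ['vector', 'kitchen'] (min_width=14, slack=0)
Line 5: ['owl', 'ocean', 'from'] (min_width=14, slack=0)
Line 6: ['content', 'robot'] (min_width=13, slack=1)
Total lines: 6

Answer: 6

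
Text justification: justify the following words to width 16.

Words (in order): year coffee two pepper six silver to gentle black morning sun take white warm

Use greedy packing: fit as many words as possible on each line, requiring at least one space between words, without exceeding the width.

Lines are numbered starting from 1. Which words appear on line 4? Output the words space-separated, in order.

Answer: black morning

Derivation:
Line 1: ['year', 'coffee', 'two'] (min_width=15, slack=1)
Line 2: ['pepper', 'six'] (min_width=10, slack=6)
Line 3: ['silver', 'to', 'gentle'] (min_width=16, slack=0)
Line 4: ['black', 'morning'] (min_width=13, slack=3)
Line 5: ['sun', 'take', 'white'] (min_width=14, slack=2)
Line 6: ['warm'] (min_width=4, slack=12)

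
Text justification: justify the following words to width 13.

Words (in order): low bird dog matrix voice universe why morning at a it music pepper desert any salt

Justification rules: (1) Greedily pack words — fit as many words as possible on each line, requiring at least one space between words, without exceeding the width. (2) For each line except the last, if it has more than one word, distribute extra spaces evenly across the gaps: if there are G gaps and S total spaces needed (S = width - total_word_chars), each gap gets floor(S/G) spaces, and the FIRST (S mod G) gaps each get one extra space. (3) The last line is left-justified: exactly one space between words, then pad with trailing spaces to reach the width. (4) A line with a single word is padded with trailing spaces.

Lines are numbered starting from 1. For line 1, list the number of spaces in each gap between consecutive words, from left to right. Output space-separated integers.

Answer: 2 1

Derivation:
Line 1: ['low', 'bird', 'dog'] (min_width=12, slack=1)
Line 2: ['matrix', 'voice'] (min_width=12, slack=1)
Line 3: ['universe', 'why'] (min_width=12, slack=1)
Line 4: ['morning', 'at', 'a'] (min_width=12, slack=1)
Line 5: ['it', 'music'] (min_width=8, slack=5)
Line 6: ['pepper', 'desert'] (min_width=13, slack=0)
Line 7: ['any', 'salt'] (min_width=8, slack=5)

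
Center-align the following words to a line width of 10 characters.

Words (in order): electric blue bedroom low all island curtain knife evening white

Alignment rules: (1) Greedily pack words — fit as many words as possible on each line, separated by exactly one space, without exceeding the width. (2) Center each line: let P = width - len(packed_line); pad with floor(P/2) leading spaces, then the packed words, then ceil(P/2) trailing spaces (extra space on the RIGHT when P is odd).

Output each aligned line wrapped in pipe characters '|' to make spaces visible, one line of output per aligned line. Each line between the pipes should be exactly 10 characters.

Line 1: ['electric'] (min_width=8, slack=2)
Line 2: ['blue'] (min_width=4, slack=6)
Line 3: ['bedroom'] (min_width=7, slack=3)
Line 4: ['low', 'all'] (min_width=7, slack=3)
Line 5: ['island'] (min_width=6, slack=4)
Line 6: ['curtain'] (min_width=7, slack=3)
Line 7: ['knife'] (min_width=5, slack=5)
Line 8: ['evening'] (min_width=7, slack=3)
Line 9: ['white'] (min_width=5, slack=5)

Answer: | electric |
|   blue   |
| bedroom  |
| low all  |
|  island  |
| curtain  |
|  knife   |
| evening  |
|  white   |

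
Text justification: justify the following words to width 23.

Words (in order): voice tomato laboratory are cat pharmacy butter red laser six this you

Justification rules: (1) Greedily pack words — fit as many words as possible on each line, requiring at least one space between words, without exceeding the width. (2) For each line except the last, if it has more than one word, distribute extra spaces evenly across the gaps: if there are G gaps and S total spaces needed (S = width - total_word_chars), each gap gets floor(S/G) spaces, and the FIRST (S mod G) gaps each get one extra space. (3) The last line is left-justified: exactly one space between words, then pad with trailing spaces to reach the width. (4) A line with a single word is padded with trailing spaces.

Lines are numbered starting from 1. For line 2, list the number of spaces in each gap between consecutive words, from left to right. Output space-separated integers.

Line 1: ['voice', 'tomato', 'laboratory'] (min_width=23, slack=0)
Line 2: ['are', 'cat', 'pharmacy', 'butter'] (min_width=23, slack=0)
Line 3: ['red', 'laser', 'six', 'this', 'you'] (min_width=22, slack=1)

Answer: 1 1 1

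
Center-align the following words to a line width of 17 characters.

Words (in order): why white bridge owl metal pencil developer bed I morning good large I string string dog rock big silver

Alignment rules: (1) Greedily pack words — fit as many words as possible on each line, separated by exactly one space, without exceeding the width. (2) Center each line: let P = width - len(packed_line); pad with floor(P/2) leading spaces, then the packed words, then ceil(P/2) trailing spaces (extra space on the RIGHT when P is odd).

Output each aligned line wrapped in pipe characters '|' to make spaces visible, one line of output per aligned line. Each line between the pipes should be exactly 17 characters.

Answer: |why white bridge |
|owl metal pencil |
| developer bed I |
|  morning good   |
| large I string  |
| string dog rock |
|   big silver    |

Derivation:
Line 1: ['why', 'white', 'bridge'] (min_width=16, slack=1)
Line 2: ['owl', 'metal', 'pencil'] (min_width=16, slack=1)
Line 3: ['developer', 'bed', 'I'] (min_width=15, slack=2)
Line 4: ['morning', 'good'] (min_width=12, slack=5)
Line 5: ['large', 'I', 'string'] (min_width=14, slack=3)
Line 6: ['string', 'dog', 'rock'] (min_width=15, slack=2)
Line 7: ['big', 'silver'] (min_width=10, slack=7)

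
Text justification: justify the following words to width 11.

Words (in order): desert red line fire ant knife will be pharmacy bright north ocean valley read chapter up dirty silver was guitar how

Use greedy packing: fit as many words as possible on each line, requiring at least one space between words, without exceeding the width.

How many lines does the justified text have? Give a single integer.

Answer: 12

Derivation:
Line 1: ['desert', 'red'] (min_width=10, slack=1)
Line 2: ['line', 'fire'] (min_width=9, slack=2)
Line 3: ['ant', 'knife'] (min_width=9, slack=2)
Line 4: ['will', 'be'] (min_width=7, slack=4)
Line 5: ['pharmacy'] (min_width=8, slack=3)
Line 6: ['bright'] (min_width=6, slack=5)
Line 7: ['north', 'ocean'] (min_width=11, slack=0)
Line 8: ['valley', 'read'] (min_width=11, slack=0)
Line 9: ['chapter', 'up'] (min_width=10, slack=1)
Line 10: ['dirty'] (min_width=5, slack=6)
Line 11: ['silver', 'was'] (min_width=10, slack=1)
Line 12: ['guitar', 'how'] (min_width=10, slack=1)
Total lines: 12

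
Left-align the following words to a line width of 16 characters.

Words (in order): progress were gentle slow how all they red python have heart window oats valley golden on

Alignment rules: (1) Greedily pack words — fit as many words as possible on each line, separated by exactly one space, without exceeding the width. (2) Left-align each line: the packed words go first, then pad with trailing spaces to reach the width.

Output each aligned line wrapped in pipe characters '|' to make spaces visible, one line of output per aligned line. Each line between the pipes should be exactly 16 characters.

Answer: |progress were   |
|gentle slow how |
|all they red    |
|python have     |
|heart window    |
|oats valley     |
|golden on       |

Derivation:
Line 1: ['progress', 'were'] (min_width=13, slack=3)
Line 2: ['gentle', 'slow', 'how'] (min_width=15, slack=1)
Line 3: ['all', 'they', 'red'] (min_width=12, slack=4)
Line 4: ['python', 'have'] (min_width=11, slack=5)
Line 5: ['heart', 'window'] (min_width=12, slack=4)
Line 6: ['oats', 'valley'] (min_width=11, slack=5)
Line 7: ['golden', 'on'] (min_width=9, slack=7)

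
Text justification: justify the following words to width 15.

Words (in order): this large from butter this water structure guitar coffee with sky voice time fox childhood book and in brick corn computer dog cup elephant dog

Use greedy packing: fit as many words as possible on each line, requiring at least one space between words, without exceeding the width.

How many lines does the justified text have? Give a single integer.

Line 1: ['this', 'large', 'from'] (min_width=15, slack=0)
Line 2: ['butter', 'this'] (min_width=11, slack=4)
Line 3: ['water', 'structure'] (min_width=15, slack=0)
Line 4: ['guitar', 'coffee'] (min_width=13, slack=2)
Line 5: ['with', 'sky', 'voice'] (min_width=14, slack=1)
Line 6: ['time', 'fox'] (min_width=8, slack=7)
Line 7: ['childhood', 'book'] (min_width=14, slack=1)
Line 8: ['and', 'in', 'brick'] (min_width=12, slack=3)
Line 9: ['corn', 'computer'] (min_width=13, slack=2)
Line 10: ['dog', 'cup'] (min_width=7, slack=8)
Line 11: ['elephant', 'dog'] (min_width=12, slack=3)
Total lines: 11

Answer: 11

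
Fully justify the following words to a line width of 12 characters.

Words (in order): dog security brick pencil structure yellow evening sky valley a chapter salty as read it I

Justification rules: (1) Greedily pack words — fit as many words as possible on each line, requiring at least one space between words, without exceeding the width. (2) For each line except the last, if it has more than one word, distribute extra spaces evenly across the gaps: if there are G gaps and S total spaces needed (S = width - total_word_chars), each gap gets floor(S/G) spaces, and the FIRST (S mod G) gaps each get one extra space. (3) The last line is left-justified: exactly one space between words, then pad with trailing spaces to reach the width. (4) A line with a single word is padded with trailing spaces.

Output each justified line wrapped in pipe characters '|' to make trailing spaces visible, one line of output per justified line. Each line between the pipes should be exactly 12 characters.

Answer: |dog security|
|brick pencil|
|structure   |
|yellow      |
|evening  sky|
|valley     a|
|chapter     |
|salty     as|
|read it I   |

Derivation:
Line 1: ['dog', 'security'] (min_width=12, slack=0)
Line 2: ['brick', 'pencil'] (min_width=12, slack=0)
Line 3: ['structure'] (min_width=9, slack=3)
Line 4: ['yellow'] (min_width=6, slack=6)
Line 5: ['evening', 'sky'] (min_width=11, slack=1)
Line 6: ['valley', 'a'] (min_width=8, slack=4)
Line 7: ['chapter'] (min_width=7, slack=5)
Line 8: ['salty', 'as'] (min_width=8, slack=4)
Line 9: ['read', 'it', 'I'] (min_width=9, slack=3)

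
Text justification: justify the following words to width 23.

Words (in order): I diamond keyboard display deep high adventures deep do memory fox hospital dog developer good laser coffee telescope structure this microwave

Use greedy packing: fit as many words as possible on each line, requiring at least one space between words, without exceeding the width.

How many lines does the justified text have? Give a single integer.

Answer: 8

Derivation:
Line 1: ['I', 'diamond', 'keyboard'] (min_width=18, slack=5)
Line 2: ['display', 'deep', 'high'] (min_width=17, slack=6)
Line 3: ['adventures', 'deep', 'do'] (min_width=18, slack=5)
Line 4: ['memory', 'fox', 'hospital', 'dog'] (min_width=23, slack=0)
Line 5: ['developer', 'good', 'laser'] (min_width=20, slack=3)
Line 6: ['coffee', 'telescope'] (min_width=16, slack=7)
Line 7: ['structure', 'this'] (min_width=14, slack=9)
Line 8: ['microwave'] (min_width=9, slack=14)
Total lines: 8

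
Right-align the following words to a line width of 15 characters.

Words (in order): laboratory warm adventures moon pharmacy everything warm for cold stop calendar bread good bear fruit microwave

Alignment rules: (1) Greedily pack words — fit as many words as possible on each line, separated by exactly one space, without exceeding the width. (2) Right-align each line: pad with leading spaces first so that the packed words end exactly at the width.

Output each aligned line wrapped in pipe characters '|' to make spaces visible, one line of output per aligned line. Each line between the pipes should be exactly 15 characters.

Answer: |laboratory warm|
|adventures moon|
|       pharmacy|
|everything warm|
|  for cold stop|
| calendar bread|
|good bear fruit|
|      microwave|

Derivation:
Line 1: ['laboratory', 'warm'] (min_width=15, slack=0)
Line 2: ['adventures', 'moon'] (min_width=15, slack=0)
Line 3: ['pharmacy'] (min_width=8, slack=7)
Line 4: ['everything', 'warm'] (min_width=15, slack=0)
Line 5: ['for', 'cold', 'stop'] (min_width=13, slack=2)
Line 6: ['calendar', 'bread'] (min_width=14, slack=1)
Line 7: ['good', 'bear', 'fruit'] (min_width=15, slack=0)
Line 8: ['microwave'] (min_width=9, slack=6)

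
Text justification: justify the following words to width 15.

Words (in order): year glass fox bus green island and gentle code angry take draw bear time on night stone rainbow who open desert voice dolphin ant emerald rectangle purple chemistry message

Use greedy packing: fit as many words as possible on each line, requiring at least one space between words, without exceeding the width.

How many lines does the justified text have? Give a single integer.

Line 1: ['year', 'glass', 'fox'] (min_width=14, slack=1)
Line 2: ['bus', 'green'] (min_width=9, slack=6)
Line 3: ['island', 'and'] (min_width=10, slack=5)
Line 4: ['gentle', 'code'] (min_width=11, slack=4)
Line 5: ['angry', 'take', 'draw'] (min_width=15, slack=0)
Line 6: ['bear', 'time', 'on'] (min_width=12, slack=3)
Line 7: ['night', 'stone'] (min_width=11, slack=4)
Line 8: ['rainbow', 'who'] (min_width=11, slack=4)
Line 9: ['open', 'desert'] (min_width=11, slack=4)
Line 10: ['voice', 'dolphin'] (min_width=13, slack=2)
Line 11: ['ant', 'emerald'] (min_width=11, slack=4)
Line 12: ['rectangle'] (min_width=9, slack=6)
Line 13: ['purple'] (min_width=6, slack=9)
Line 14: ['chemistry'] (min_width=9, slack=6)
Line 15: ['message'] (min_width=7, slack=8)
Total lines: 15

Answer: 15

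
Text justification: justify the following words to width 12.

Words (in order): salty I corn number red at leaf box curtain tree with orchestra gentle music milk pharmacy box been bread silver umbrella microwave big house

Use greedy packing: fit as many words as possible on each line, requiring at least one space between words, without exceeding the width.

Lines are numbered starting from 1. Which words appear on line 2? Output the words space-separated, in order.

Answer: number red

Derivation:
Line 1: ['salty', 'I', 'corn'] (min_width=12, slack=0)
Line 2: ['number', 'red'] (min_width=10, slack=2)
Line 3: ['at', 'leaf', 'box'] (min_width=11, slack=1)
Line 4: ['curtain', 'tree'] (min_width=12, slack=0)
Line 5: ['with'] (min_width=4, slack=8)
Line 6: ['orchestra'] (min_width=9, slack=3)
Line 7: ['gentle', 'music'] (min_width=12, slack=0)
Line 8: ['milk'] (min_width=4, slack=8)
Line 9: ['pharmacy', 'box'] (min_width=12, slack=0)
Line 10: ['been', 'bread'] (min_width=10, slack=2)
Line 11: ['silver'] (min_width=6, slack=6)
Line 12: ['umbrella'] (min_width=8, slack=4)
Line 13: ['microwave'] (min_width=9, slack=3)
Line 14: ['big', 'house'] (min_width=9, slack=3)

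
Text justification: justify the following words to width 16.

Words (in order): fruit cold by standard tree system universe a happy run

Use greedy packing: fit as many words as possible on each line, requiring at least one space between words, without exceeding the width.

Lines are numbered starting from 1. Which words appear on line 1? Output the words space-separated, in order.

Line 1: ['fruit', 'cold', 'by'] (min_width=13, slack=3)
Line 2: ['standard', 'tree'] (min_width=13, slack=3)
Line 3: ['system', 'universe'] (min_width=15, slack=1)
Line 4: ['a', 'happy', 'run'] (min_width=11, slack=5)

Answer: fruit cold by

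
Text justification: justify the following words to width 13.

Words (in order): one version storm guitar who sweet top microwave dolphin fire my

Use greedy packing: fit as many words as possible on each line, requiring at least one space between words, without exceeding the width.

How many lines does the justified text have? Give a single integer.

Line 1: ['one', 'version'] (min_width=11, slack=2)
Line 2: ['storm', 'guitar'] (min_width=12, slack=1)
Line 3: ['who', 'sweet', 'top'] (min_width=13, slack=0)
Line 4: ['microwave'] (min_width=9, slack=4)
Line 5: ['dolphin', 'fire'] (min_width=12, slack=1)
Line 6: ['my'] (min_width=2, slack=11)
Total lines: 6

Answer: 6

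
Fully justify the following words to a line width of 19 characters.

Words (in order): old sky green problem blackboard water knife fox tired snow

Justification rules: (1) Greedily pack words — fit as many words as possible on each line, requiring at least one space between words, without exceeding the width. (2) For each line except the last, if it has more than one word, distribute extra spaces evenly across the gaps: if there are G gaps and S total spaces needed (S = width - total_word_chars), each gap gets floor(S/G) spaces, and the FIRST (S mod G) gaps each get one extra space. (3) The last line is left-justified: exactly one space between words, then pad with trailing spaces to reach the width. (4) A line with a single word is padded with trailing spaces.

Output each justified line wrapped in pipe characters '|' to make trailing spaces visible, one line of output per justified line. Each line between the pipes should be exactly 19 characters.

Answer: |old    sky    green|
|problem  blackboard|
|water   knife   fox|
|tired snow         |

Derivation:
Line 1: ['old', 'sky', 'green'] (min_width=13, slack=6)
Line 2: ['problem', 'blackboard'] (min_width=18, slack=1)
Line 3: ['water', 'knife', 'fox'] (min_width=15, slack=4)
Line 4: ['tired', 'snow'] (min_width=10, slack=9)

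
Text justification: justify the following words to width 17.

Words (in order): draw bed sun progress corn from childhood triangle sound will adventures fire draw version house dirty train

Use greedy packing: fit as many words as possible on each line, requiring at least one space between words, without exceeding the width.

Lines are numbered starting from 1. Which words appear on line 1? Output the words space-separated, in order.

Answer: draw bed sun

Derivation:
Line 1: ['draw', 'bed', 'sun'] (min_width=12, slack=5)
Line 2: ['progress', 'corn'] (min_width=13, slack=4)
Line 3: ['from', 'childhood'] (min_width=14, slack=3)
Line 4: ['triangle', 'sound'] (min_width=14, slack=3)
Line 5: ['will', 'adventures'] (min_width=15, slack=2)
Line 6: ['fire', 'draw', 'version'] (min_width=17, slack=0)
Line 7: ['house', 'dirty', 'train'] (min_width=17, slack=0)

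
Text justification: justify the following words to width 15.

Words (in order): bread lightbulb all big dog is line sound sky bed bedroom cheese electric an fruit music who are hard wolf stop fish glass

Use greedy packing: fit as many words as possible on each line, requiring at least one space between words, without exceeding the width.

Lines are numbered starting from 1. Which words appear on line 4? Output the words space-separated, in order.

Answer: bed bedroom

Derivation:
Line 1: ['bread', 'lightbulb'] (min_width=15, slack=0)
Line 2: ['all', 'big', 'dog', 'is'] (min_width=14, slack=1)
Line 3: ['line', 'sound', 'sky'] (min_width=14, slack=1)
Line 4: ['bed', 'bedroom'] (min_width=11, slack=4)
Line 5: ['cheese', 'electric'] (min_width=15, slack=0)
Line 6: ['an', 'fruit', 'music'] (min_width=14, slack=1)
Line 7: ['who', 'are', 'hard'] (min_width=12, slack=3)
Line 8: ['wolf', 'stop', 'fish'] (min_width=14, slack=1)
Line 9: ['glass'] (min_width=5, slack=10)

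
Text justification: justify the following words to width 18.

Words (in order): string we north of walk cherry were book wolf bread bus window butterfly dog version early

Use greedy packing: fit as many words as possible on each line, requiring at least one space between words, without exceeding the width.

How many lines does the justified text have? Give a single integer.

Answer: 6

Derivation:
Line 1: ['string', 'we', 'north', 'of'] (min_width=18, slack=0)
Line 2: ['walk', 'cherry', 'were'] (min_width=16, slack=2)
Line 3: ['book', 'wolf', 'bread'] (min_width=15, slack=3)
Line 4: ['bus', 'window'] (min_width=10, slack=8)
Line 5: ['butterfly', 'dog'] (min_width=13, slack=5)
Line 6: ['version', 'early'] (min_width=13, slack=5)
Total lines: 6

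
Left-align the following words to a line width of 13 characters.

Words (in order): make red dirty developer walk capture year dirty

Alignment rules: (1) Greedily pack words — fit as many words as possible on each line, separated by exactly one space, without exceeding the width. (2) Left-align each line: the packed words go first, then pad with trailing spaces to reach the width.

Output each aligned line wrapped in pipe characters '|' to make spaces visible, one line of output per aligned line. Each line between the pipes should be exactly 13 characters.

Answer: |make red     |
|dirty        |
|developer    |
|walk capture |
|year dirty   |

Derivation:
Line 1: ['make', 'red'] (min_width=8, slack=5)
Line 2: ['dirty'] (min_width=5, slack=8)
Line 3: ['developer'] (min_width=9, slack=4)
Line 4: ['walk', 'capture'] (min_width=12, slack=1)
Line 5: ['year', 'dirty'] (min_width=10, slack=3)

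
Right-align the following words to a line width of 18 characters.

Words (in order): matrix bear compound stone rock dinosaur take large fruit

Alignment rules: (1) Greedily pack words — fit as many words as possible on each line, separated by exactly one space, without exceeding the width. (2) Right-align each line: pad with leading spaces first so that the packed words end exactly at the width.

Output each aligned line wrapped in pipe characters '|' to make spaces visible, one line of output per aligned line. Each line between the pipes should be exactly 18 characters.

Line 1: ['matrix', 'bear'] (min_width=11, slack=7)
Line 2: ['compound', 'stone'] (min_width=14, slack=4)
Line 3: ['rock', 'dinosaur', 'take'] (min_width=18, slack=0)
Line 4: ['large', 'fruit'] (min_width=11, slack=7)

Answer: |       matrix bear|
|    compound stone|
|rock dinosaur take|
|       large fruit|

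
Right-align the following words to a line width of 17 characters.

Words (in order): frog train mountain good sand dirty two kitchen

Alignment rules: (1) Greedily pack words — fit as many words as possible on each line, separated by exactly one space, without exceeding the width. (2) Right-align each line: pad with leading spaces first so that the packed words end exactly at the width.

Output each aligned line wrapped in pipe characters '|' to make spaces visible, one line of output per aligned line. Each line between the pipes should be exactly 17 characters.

Line 1: ['frog', 'train'] (min_width=10, slack=7)
Line 2: ['mountain', 'good'] (min_width=13, slack=4)
Line 3: ['sand', 'dirty', 'two'] (min_width=14, slack=3)
Line 4: ['kitchen'] (min_width=7, slack=10)

Answer: |       frog train|
|    mountain good|
|   sand dirty two|
|          kitchen|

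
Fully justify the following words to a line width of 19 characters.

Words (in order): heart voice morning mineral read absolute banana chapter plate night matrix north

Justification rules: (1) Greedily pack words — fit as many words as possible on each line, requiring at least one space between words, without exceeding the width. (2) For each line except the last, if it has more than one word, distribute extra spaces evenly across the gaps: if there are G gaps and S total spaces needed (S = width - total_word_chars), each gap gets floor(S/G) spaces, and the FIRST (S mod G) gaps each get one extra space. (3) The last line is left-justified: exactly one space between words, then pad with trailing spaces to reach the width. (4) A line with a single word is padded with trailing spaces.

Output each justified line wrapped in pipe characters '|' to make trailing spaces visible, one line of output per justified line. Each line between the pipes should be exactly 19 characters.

Line 1: ['heart', 'voice', 'morning'] (min_width=19, slack=0)
Line 2: ['mineral', 'read'] (min_width=12, slack=7)
Line 3: ['absolute', 'banana'] (min_width=15, slack=4)
Line 4: ['chapter', 'plate', 'night'] (min_width=19, slack=0)
Line 5: ['matrix', 'north'] (min_width=12, slack=7)

Answer: |heart voice morning|
|mineral        read|
|absolute     banana|
|chapter plate night|
|matrix north       |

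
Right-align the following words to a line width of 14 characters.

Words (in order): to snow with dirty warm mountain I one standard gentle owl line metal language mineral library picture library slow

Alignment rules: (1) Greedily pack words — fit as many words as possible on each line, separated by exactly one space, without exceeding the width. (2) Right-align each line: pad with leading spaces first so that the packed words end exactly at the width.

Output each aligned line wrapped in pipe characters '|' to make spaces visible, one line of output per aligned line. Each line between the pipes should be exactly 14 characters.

Answer: |  to snow with|
|    dirty warm|
|mountain I one|
|      standard|
|    gentle owl|
|    line metal|
|      language|
|       mineral|
|       library|
|       picture|
|  library slow|

Derivation:
Line 1: ['to', 'snow', 'with'] (min_width=12, slack=2)
Line 2: ['dirty', 'warm'] (min_width=10, slack=4)
Line 3: ['mountain', 'I', 'one'] (min_width=14, slack=0)
Line 4: ['standard'] (min_width=8, slack=6)
Line 5: ['gentle', 'owl'] (min_width=10, slack=4)
Line 6: ['line', 'metal'] (min_width=10, slack=4)
Line 7: ['language'] (min_width=8, slack=6)
Line 8: ['mineral'] (min_width=7, slack=7)
Line 9: ['library'] (min_width=7, slack=7)
Line 10: ['picture'] (min_width=7, slack=7)
Line 11: ['library', 'slow'] (min_width=12, slack=2)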